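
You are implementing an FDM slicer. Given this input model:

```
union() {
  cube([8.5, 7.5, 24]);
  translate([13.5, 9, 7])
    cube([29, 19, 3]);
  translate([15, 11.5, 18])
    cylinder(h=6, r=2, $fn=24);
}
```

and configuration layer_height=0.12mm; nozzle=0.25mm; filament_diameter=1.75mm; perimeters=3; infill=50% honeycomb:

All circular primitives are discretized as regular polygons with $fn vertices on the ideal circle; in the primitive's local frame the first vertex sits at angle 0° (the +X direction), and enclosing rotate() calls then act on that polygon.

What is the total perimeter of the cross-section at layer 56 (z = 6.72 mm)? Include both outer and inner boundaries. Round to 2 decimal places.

32.00 mm

At z = 6.72 mm: the 8.5×7.5 cube contributes its full rectangle (perimeter 32.00 mm); the cube at (13.5, 9) does not reach this height (z outside [7, 10]); the cylinder at (15, 11.5) is absent (z outside [18, 24]); Combining (union): only the 8.5×7.5 cube is present, so the union is just that shape — boundary = 32.00 mm. Overall, the cross-section is a single solid region. Total boundary length (outer) = 32.00 mm.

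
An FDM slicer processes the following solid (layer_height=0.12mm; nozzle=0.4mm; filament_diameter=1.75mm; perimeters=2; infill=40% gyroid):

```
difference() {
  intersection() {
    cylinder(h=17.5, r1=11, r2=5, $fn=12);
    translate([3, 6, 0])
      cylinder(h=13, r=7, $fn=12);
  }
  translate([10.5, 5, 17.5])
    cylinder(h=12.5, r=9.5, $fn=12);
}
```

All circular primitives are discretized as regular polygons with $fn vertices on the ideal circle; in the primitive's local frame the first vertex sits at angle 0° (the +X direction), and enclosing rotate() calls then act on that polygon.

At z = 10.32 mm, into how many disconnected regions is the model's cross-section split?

At z = 10.32 mm: the cone (r1=11→r2=5) has section circumradius 7.462 here — a regular 12-gon; the r=7 cylinder at (3, 6) gives a regular 12-gon of circumradius 7 (constant along its height); Taking the intersection: the r=7 cylinder at (3, 6) partially overlaps the cone; clipping to the common part keeps 65.72 mm² — 1 connected region; the cylinder at (10.5, 5) does not reach this height (z outside [17.5, 30]); Taking the first minus the rest: none of the subtracted shapes is present at this height, so that combined region is unchanged — 1 connected region. The result has 1 disconnected region.

1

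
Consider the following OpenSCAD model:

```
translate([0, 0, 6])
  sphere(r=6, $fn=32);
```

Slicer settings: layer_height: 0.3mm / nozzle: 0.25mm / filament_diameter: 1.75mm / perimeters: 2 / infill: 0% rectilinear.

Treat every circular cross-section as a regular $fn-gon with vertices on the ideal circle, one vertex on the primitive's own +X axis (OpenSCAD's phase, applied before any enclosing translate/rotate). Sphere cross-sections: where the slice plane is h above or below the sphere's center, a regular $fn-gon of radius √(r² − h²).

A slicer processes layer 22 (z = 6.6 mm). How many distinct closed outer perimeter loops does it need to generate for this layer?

At z = 6.6 mm: the r=6 sphere slices to a regular 32-gon of circumradius 5.970 (√(r²−h²) with h=0.6 from center). The result has 1 disconnected region.

1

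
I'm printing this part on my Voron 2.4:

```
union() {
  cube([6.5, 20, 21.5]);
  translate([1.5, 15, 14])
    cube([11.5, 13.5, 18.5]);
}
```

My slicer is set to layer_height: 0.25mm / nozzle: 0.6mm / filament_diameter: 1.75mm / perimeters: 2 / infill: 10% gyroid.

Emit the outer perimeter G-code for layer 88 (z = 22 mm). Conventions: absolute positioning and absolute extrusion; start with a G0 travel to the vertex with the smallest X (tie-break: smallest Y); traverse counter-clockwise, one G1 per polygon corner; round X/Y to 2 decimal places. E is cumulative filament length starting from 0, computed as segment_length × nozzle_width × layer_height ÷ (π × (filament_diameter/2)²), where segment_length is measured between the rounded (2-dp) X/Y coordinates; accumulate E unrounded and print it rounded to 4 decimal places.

G0 X1.50 Y15.00 Z22.00
G1 X13.00 Y15.00 E0.7172
G1 X13.00 Y28.50 E1.5591
G1 X1.50 Y28.50 E2.2762
G1 X1.50 Y15.00 E3.1181

At z = 22 mm: the cube does not reach this height (z outside [0, 21.5]); the cube at (1.5, 15) is present — its section is the full 11.5×13.5 rectangle; Merging all regions: only the 11.5×13.5 cube at (1.5, 15) is present, so the union is just that shape — 1 connected region. The outline is a single polygon with 4 vertices. Extrusion per mm of travel: 0.6 × 0.25 / (π × 0.875²) = 0.062363. Accumulating E over each segment gives final E = 3.1181.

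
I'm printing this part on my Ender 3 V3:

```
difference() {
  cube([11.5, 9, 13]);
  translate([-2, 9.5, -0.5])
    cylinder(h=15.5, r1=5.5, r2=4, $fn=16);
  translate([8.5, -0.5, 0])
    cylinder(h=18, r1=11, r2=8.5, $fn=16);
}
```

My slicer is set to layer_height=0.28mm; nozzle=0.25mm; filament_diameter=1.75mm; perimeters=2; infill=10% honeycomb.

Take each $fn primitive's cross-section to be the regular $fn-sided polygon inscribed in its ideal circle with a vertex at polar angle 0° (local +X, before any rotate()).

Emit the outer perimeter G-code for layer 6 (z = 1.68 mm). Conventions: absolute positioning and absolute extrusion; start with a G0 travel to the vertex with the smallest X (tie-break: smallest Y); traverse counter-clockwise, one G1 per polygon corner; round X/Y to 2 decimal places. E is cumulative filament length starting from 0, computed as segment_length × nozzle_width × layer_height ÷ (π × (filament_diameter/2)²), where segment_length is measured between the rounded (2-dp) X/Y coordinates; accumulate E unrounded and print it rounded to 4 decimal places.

G0 X3.11 Y8.60 Z1.68
G1 X3.71 Y9.00 E0.0210
G1 X3.19 Y9.00 E0.0361
G1 X3.11 Y8.60 E0.0480

At z = 1.68 mm: the cube is present — its section is the full 11.5×9 rectangle; the cone at (-2, 9.5) (r1=5.5→r2=4) has section circumradius 5.289 here — a regular 16-gon; the cone at (8.5, -0.5): at t=0.093 of its height the radius interpolates to r₁+(r₂−r₁)t = 10.767, giving a regular 16-gon of that circumradius; After the difference (first − rest): starting from the 11.5×9 cube, the cone at (-2, 9.5) partially overlaps it — only the 9.61 mm² overlap (of its 85.64 mm²) is removed, clipping the outline; the cone at (8.5, -0.5) partially overlaps it — only the 93.79 mm² overlap (of its 354.89 mm²) is removed, clipping the outline — 1 connected region. The outline is a single polygon with 3 vertices. Extrusion per mm of travel: 0.25 × 0.28 / (π × 0.875²) = 0.029103. Accumulating E over each segment gives final E = 0.0480.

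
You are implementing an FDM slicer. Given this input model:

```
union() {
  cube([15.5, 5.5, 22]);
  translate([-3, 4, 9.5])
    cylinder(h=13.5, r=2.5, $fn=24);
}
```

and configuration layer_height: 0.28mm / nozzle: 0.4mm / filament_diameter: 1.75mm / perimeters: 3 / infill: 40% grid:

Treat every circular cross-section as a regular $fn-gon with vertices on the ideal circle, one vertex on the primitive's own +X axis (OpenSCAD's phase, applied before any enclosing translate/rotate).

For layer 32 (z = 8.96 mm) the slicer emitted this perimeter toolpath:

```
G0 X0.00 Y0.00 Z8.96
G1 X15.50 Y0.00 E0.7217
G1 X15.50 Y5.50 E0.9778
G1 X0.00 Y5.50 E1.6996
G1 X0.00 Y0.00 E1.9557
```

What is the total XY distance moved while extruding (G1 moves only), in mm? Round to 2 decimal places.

Sum the Euclidean lengths of each G1 segment: total = 42.00 mm.

42.00 mm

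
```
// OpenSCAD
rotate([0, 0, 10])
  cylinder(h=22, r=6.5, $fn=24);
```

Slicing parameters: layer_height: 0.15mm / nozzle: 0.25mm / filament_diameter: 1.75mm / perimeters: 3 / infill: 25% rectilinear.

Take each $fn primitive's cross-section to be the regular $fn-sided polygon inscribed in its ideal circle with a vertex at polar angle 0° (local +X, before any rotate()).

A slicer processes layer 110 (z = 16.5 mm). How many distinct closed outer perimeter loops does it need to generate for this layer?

At z = 16.5 mm: the cylinder: section is a regular 24-gon, circumradius r=6.5; (whole slice rotated 10° about Z — lengths, areas and connectivity unchanged). The result has 1 disconnected region.

1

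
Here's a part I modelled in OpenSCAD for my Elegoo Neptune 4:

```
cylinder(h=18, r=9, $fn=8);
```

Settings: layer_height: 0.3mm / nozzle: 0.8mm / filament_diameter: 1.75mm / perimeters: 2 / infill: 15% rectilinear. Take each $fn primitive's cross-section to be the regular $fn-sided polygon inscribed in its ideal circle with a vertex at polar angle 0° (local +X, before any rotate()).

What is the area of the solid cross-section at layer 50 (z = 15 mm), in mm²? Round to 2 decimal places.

229.10 mm²

At z = 15 mm: the r=9 cylinder gives a regular 8-gon of circumradius 9 (constant along its height) (area = (8/2)·9.000²·sin(360°/8) = 229.10 mm²). Overall, the cross-section is a single solid region. Net area = 229.10 mm².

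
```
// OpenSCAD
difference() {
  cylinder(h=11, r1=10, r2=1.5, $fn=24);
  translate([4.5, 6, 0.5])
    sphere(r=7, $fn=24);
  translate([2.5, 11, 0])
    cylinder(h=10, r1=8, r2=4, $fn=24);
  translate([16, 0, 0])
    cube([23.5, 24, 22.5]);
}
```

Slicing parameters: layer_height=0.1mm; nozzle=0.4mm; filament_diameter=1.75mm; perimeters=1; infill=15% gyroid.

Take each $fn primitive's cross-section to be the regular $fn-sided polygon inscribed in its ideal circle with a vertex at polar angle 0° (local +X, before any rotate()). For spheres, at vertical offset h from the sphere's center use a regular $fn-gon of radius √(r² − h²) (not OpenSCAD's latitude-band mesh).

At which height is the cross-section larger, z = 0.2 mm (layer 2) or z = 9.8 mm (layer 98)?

Layer 2 (z = 0.2): the cone contributes a regular 24-gon of circumradius 9.845 (interpolated between r1=10 and r2=1.5 at t=0.018) (area = (24/2)·9.845²·sin(360°/24) = 301.06 mm²); the r=7 sphere at (4.5, 6) contributes a regular 24-gon of circumradius √(7²−0.3²) = 6.994 (area = (24/2)·6.994²·sin(360°/24) = 151.91 mm²); the cone at (2.5, 11) (r1=8→r2=4) has section circumradius 7.920 here — a regular 24-gon (area = (24/2)·7.920²·sin(360°/24) = 194.82 mm²); the 23.5×24 cube at (16, 0) contributes its full rectangle (area 564.00 mm²); After the difference (first − rest): starting from the cone (301.06 mm²), the r=7 sphere at (4.5, 6) partially overlaps it — only the 95.29 mm² overlap (of its 151.91 mm²) is removed, clipping the outline; the cone at (2.5, 11) partially overlaps it — only the 8.00 mm² overlap (of its 194.82 mm²) is removed, clipping the outline; the 23.5×24 cube at (16, 0) misses the remaining region (no effect) — area = 197.78 mm². So its area = 197.78 mm². Layer 98 (z = 9.8): the cone contributes a regular 24-gon of circumradius 2.427 (interpolated between r1=10 and r2=1.5 at t=0.891) (area = (24/2)·2.427²·sin(360°/24) = 18.30 mm²); the sphere at (4.5, 6) is absent (|z−center|=9.300 > r=7); the cone at (2.5, 11) contributes a regular 24-gon of circumradius 4.080 (interpolated between r1=8 and r2=4 at t=0.980) (area = (24/2)·4.080²·sin(360°/24) = 51.70 mm²); the cube at (16, 0) is present — its section is the full 23.5×24 rectangle (area 564.00 mm²); Taking the first minus the rest: starting from the cone (18.30 mm²), the cone at (2.5, 11) misses the remaining region (no effect); the 23.5×24 cube at (16, 0) misses the remaining region (no effect) — area = 18.30 mm². So its area = 18.30 mm². Layer 2 is larger (197.78 vs 18.30 mm²).

layer 2 (z = 0.2 mm)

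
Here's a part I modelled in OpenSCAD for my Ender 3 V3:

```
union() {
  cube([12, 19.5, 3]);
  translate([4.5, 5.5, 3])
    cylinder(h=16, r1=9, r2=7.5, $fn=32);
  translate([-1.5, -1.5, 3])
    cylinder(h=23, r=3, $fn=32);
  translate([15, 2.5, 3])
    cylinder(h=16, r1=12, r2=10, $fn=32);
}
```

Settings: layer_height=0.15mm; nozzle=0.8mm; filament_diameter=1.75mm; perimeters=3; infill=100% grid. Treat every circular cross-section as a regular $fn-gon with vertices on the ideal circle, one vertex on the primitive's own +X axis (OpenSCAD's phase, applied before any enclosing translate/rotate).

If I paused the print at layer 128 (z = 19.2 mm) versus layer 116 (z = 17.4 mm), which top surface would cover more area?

layer 116 (z = 17.4 mm)

Layer 128 (z = 19.2): the cube is not intersected at this z (z outside [0, 3]); the cone at (4.5, 5.5) does not reach this height (z outside [3, 19]); the r=3 cylinder at (-1.5, -1.5) contributes a regular 32-gon of circumradius 3 (area = (32/2)·3.000²·sin(360°/32) = 28.09 mm²); the cone at (15, 2.5) is absent (z outside [3, 19]); Combining (union): only the r=3 cylinder at (-1.5, -1.5) is present, so the union is just that shape — area = 28.09 mm². So its area = 28.09 mm². Layer 116 (z = 17.4): the cube does not reach this height (z outside [0, 3]); the cone at (4.5, 5.5) contributes a regular 32-gon of circumradius 7.650 (interpolated between r1=9 and r2=7.5 at t=0.900) (area = (32/2)·7.650²·sin(360°/32) = 182.67 mm²); the cylinder at (-1.5, -1.5): section is a regular 32-gon, circumradius r=3 (area = (32/2)·3.000²·sin(360°/32) = 28.09 mm²); the cone at (15, 2.5) (r1=12→r2=10) has section circumradius 10.200 here — a regular 32-gon (area = (32/2)·10.200²·sin(360°/32) = 324.76 mm²); Taking the union: the regions partially overlap — summed areas 535.52 mm² minus the doubly-counted overlap 70.50 mm² gives 465.02 mm² — area = 465.02 mm². So its area = 465.02 mm². Layer 116 is larger (465.02 vs 28.09 mm²).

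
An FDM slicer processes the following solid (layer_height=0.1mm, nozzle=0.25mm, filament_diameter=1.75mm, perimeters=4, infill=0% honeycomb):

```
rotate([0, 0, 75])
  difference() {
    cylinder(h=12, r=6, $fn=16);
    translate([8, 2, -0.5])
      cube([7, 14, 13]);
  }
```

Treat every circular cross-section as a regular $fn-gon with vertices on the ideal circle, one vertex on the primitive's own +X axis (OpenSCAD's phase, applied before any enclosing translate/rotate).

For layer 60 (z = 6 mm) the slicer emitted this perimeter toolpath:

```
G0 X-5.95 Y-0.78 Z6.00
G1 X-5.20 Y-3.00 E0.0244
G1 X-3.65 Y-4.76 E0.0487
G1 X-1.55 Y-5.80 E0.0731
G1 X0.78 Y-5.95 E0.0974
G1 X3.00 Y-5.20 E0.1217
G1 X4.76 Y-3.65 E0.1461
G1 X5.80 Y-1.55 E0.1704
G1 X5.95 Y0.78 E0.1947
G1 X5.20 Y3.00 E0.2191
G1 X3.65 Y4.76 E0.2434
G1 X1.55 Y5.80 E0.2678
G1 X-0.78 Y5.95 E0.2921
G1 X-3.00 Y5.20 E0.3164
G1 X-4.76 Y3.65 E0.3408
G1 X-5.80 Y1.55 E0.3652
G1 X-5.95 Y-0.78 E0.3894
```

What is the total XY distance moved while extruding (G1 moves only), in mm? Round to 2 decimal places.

37.47 mm

Sum the Euclidean lengths of each G1 segment: total = 37.47 mm.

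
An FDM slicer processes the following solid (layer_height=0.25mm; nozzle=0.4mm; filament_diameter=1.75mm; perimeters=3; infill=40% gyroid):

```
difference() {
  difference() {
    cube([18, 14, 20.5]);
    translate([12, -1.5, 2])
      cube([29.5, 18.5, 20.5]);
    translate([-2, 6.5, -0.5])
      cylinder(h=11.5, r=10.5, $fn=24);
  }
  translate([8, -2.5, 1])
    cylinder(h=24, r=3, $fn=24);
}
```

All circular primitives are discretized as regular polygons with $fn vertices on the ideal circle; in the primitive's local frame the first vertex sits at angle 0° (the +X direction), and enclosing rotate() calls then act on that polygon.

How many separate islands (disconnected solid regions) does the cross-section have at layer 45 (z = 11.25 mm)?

1

At z = 11.25 mm: the 18×14 cube contributes its full rectangle; the cube at (12, -1.5) (footprint 29.5×18.5) is included at this height; the cylinder at (-2, 6.5) does not reach this height (z outside [-0.5, 11]); After the difference (first − rest): starting from the 18×14 cube, the 29.5×18.5 cube at (12, -1.5) partially overlaps it — only the 84.00 mm² overlap (of its 545.75 mm²) is removed, clipping the outline — 1 connected region; the cylinder at (8, -2.5): section is a regular 24-gon, circumradius r=3; After the difference (first − rest): starting from that combined region, the r=3 cylinder at (8, -2.5) partially overlaps it — only the 1.07 mm² overlap (of its 27.95 mm²) is removed, clipping the outline — 1 connected region. Overall, the cross-section is a single solid region. Island count = 1.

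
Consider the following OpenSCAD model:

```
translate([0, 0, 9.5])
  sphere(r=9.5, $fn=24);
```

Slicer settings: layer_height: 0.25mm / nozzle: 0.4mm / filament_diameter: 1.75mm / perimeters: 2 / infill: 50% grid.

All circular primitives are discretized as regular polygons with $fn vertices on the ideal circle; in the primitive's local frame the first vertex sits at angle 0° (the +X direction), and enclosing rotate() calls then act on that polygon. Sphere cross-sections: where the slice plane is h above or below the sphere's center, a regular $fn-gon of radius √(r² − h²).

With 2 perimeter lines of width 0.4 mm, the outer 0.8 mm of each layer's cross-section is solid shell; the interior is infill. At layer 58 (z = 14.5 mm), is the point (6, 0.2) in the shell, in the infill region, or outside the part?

infill

At z = 14.5 mm: the sphere: section is a regular 24-gon, circumradius = √(r²−h²) = √(9.5²−5²) = 8.078. Overall, the cross-section is a single solid region. The nearest boundary edge runs (8.08, 0.00)→(7.80, 2.09); distance from the point to it = 2.03 mm. The point is inside the cross-section and 2.03 mm from the nearest boundary — more than the 0.8 mm shell width (2 × 0.4), so it's in the infill interior.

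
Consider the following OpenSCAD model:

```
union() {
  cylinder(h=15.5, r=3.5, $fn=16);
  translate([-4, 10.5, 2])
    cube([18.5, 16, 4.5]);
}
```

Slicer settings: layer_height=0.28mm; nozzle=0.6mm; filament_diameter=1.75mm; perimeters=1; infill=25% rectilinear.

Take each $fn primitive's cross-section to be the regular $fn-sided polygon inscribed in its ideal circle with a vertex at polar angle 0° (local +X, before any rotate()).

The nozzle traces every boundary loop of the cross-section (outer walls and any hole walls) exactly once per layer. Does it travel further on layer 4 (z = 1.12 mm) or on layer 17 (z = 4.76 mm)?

layer 17 (z = 4.76 mm)

Layer 4 (z = 1.12): the r=3.5 cylinder contributes a regular 16-gon of circumradius 3.5 (perimeter = 2·16·3.500·sin(180°/16) = 21.85 mm); the cube at (-4, 10.5) is absent (z outside [2, 6.5]); Combining (union): only the r=3.5 cylinder is present, so the union is just that shape — boundary = 21.85 mm. So its perimeter = 21.85 mm. Layer 17 (z = 4.76): the r=3.5 cylinder contributes a regular 16-gon of circumradius 3.5 (perimeter = 2·16·3.500·sin(180°/16) = 21.85 mm); the cube at (-4, 10.5) is present — its section is the full 18.5×16 rectangle (perimeter 69.00 mm); Combining (union): the 2 present regions are separate (no shared area or edge), so areas and boundary lengths simply add and each stays a separate island — boundary = 90.85 mm. So its perimeter = 90.85 mm. Layer 17 is larger (90.85 vs 21.85 mm).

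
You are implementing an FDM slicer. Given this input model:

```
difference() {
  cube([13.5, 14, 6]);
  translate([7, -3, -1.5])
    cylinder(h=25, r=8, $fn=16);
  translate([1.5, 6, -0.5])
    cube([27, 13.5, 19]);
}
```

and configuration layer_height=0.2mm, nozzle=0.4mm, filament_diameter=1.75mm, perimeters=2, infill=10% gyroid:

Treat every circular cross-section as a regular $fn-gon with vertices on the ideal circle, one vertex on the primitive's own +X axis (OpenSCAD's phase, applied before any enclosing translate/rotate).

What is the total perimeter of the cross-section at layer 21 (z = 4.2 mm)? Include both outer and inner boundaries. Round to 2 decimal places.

55.88 mm

At z = 4.2 mm: the cube is present — its section is the full 13.5×14 rectangle (perimeter 55.00 mm); the cylinder at (7, -3): section is a regular 16-gon, circumradius r=8 (perimeter = 2·16·8.000·sin(180°/16) = 49.94 mm); the 27×13.5 cube at (1.5, 6) contributes its full rectangle (perimeter 81.00 mm); Subtracting the remaining from the first: starting from the 13.5×14 cube, the r=8 cylinder at (7, -3) partially overlaps it — only the 50.97 mm² overlap (of its 195.93 mm²) is removed, clipping the outline; the 27×13.5 cube at (1.5, 6) partially overlaps it — only the 96.00 mm² overlap (of its 364.50 mm²) is removed, clipping the outline — boundary = 55.88 mm. Overall, the cross-section is a single solid region. Total boundary length (outer) = 55.88 mm.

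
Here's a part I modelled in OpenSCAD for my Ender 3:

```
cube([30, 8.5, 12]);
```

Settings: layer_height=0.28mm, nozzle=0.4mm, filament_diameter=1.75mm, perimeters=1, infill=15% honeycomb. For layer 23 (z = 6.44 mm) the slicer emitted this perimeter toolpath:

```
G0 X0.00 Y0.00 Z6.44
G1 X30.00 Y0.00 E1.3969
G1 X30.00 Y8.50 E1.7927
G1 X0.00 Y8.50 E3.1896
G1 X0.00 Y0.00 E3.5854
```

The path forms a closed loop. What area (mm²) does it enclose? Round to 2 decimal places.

255.00 mm²

Apply the shoelace formula to the sequence of (X, Y) vertices; enclosed area = 255.00 mm².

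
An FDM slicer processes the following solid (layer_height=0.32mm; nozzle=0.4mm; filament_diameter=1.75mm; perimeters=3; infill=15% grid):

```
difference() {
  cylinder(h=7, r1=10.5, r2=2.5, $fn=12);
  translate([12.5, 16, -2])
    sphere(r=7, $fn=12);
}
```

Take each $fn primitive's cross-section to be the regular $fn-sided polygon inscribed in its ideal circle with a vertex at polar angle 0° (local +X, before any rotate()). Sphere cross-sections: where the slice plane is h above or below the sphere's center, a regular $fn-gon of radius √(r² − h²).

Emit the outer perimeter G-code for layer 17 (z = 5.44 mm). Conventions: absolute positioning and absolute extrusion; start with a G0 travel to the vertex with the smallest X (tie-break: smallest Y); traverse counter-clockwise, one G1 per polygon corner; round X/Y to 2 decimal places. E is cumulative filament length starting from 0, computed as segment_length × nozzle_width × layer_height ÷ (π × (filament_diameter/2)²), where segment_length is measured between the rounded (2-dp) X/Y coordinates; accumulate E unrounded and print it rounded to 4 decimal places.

G0 X-4.28 Y0.00 Z5.44
G1 X-3.71 Y-2.14 E0.1179
G1 X-2.14 Y-3.71 E0.2360
G1 X0.00 Y-4.28 E0.3539
G1 X2.14 Y-3.71 E0.4717
G1 X3.71 Y-2.14 E0.5899
G1 X4.28 Y0.00 E0.7077
G1 X3.71 Y2.14 E0.8256
G1 X2.14 Y3.71 E0.9437
G1 X0.00 Y4.28 E1.0616
G1 X-2.14 Y3.71 E1.1794
G1 X-3.71 Y2.14 E1.2976
G1 X-4.28 Y0.00 E1.4155

At z = 5.44 mm: the cone (r1=10.5→r2=2.5) has section circumradius 4.283 here — a regular 12-gon; the sphere at (12.5, 16) is absent (|z−center|=7.440 > r=7); Subtracting the remaining from the first: none of the subtracted shapes is present at this height, so the cone is unchanged — 1 connected region. The outline is a single polygon with 12 vertices. Extrusion per mm of travel: 0.4 × 0.32 / (π × 0.875²) = 0.053216. Accumulating E over each segment gives final E = 1.4155.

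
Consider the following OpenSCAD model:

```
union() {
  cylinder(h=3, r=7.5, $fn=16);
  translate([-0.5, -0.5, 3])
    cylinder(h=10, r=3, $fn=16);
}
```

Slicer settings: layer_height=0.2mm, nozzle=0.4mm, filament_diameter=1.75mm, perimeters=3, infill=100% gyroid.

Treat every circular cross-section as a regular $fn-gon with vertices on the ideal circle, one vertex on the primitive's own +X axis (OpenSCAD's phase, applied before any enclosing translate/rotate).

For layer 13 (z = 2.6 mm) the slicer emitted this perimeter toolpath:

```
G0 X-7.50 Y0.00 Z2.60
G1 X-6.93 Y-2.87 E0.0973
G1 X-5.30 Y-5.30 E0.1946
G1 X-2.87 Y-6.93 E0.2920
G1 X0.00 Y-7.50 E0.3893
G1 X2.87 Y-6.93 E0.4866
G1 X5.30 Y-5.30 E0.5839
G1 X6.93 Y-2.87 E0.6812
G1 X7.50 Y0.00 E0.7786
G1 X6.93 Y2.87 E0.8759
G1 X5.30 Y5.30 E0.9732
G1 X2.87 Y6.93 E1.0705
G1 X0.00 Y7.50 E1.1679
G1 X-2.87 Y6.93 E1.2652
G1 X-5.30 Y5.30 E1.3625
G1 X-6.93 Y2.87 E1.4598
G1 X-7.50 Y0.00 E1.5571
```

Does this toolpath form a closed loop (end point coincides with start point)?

yes

Start point (G0): (-7.50, 0.00). End point (last G1): the path returns to the start — closed.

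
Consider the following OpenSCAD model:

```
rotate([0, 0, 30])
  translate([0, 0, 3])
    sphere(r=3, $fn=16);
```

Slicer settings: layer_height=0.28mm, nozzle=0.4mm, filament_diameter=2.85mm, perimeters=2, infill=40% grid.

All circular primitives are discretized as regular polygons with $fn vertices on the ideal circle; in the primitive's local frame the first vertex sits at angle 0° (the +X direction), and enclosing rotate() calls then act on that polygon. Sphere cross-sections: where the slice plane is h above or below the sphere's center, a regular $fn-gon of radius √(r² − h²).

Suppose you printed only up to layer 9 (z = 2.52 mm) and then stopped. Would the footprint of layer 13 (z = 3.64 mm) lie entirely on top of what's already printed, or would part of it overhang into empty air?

Compare the two slices. At z = 2.52: the r=3 sphere slices to a regular 16-gon of circumradius 2.961 (√(r²−h²) with h=0.48 from center) (area = (16/2)·2.961²·sin(360°/16) = 26.85 mm²); (rotated 30° about Z; rotation is an isometry so areas/perimeters/island counts are preserved). At z = 3.64: the sphere: section is a regular 16-gon, circumradius = √(r²−h²) = √(3²−0.64²) = 2.931 (area = (16/2)·2.931²·sin(360°/16) = 26.30 mm²); (whole slice rotated 30° about Z — lengths, areas and connectivity unchanged). Checking containment: the cross-section at z = 3.64 is a subset of the cross-section at z = 2.52.

entirely on top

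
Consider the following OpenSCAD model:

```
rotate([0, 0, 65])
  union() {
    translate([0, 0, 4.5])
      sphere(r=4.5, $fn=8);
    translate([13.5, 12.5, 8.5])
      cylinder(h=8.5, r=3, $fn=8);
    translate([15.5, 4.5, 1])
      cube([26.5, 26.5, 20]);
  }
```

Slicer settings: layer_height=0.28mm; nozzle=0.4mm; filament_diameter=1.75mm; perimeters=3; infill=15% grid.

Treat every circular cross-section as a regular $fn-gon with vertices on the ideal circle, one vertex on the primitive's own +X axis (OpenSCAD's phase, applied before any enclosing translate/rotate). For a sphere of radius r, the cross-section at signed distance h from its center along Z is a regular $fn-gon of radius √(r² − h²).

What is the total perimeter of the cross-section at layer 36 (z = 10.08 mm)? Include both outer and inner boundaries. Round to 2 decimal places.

115.17 mm

At z = 10.08 mm: the sphere is absent (|z−center|=5.580 > r=4.5); the r=3 cylinder at (13.5, 12.5) gives a regular 8-gon of circumradius 3 (constant along its height) (perimeter = 2·8·3.000·sin(180°/8) = 18.37 mm); the cube at (15.5, 4.5) is present — its section is the full 26.5×26.5 rectangle (perimeter 106.00 mm); Merging all regions: the regions partially overlap (shared area 2.38 mm²), so the edge portions inside another operand are dropped and the merged outline is re-measured after clipping — boundary = 115.17 mm; (whole slice rotated 65° about Z — lengths, areas and connectivity unchanged). Overall, the cross-section is a single solid region. Total boundary length (outer) = 115.17 mm.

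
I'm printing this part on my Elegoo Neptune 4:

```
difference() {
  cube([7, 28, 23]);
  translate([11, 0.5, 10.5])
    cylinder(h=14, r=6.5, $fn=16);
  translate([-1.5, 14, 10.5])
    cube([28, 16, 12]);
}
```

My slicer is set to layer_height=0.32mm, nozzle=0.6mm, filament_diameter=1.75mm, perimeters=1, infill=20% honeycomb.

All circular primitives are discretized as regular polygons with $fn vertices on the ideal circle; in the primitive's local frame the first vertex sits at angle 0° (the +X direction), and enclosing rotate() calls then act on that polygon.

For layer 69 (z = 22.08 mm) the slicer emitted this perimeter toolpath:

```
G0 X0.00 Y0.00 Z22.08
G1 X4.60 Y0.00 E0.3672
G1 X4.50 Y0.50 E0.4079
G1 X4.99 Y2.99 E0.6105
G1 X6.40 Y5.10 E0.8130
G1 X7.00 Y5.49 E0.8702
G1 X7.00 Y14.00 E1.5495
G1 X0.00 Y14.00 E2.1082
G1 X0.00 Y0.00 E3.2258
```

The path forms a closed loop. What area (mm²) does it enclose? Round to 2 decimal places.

88.29 mm²

Apply the shoelace formula to the sequence of (X, Y) vertices; enclosed area = 88.29 mm².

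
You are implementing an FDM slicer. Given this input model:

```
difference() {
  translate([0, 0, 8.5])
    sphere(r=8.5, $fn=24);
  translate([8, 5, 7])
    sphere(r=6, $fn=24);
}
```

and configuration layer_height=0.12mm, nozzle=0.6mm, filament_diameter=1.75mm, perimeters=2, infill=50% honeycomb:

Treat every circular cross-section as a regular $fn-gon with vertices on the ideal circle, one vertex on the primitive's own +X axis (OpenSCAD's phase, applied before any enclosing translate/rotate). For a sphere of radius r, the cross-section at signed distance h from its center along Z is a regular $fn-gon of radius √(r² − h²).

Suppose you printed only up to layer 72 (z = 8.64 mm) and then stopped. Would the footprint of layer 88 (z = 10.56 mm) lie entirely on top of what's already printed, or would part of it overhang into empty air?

part overhangs

Compare the two slices. At z = 8.64: the r=8.5 sphere contributes a regular 24-gon of circumradius √(8.5²−0.14²) = 8.499 (area = (24/2)·8.499²·sin(360°/24) = 224.34 mm²); the r=6 sphere at (8, 5) slices to a regular 24-gon of circumradius 5.772 (√(r²−h²) with h=1.64 from center) (area = (24/2)·5.772²·sin(360°/24) = 103.46 mm²); After the difference (first − rest): starting from the r=8.5 sphere (224.34 mm²), the r=6 sphere at (8, 5) partially overlaps it — only the 33.87 mm² overlap (of its 103.46 mm²) is removed, clipping the outline — area = 190.46 mm². At z = 10.56: the r=8.5 sphere slices to a regular 24-gon of circumradius 8.247 (√(r²−h²) with h=2.06 from center) (area = (24/2)·8.247²·sin(360°/24) = 211.22 mm²); the r=6 sphere at (8, 5) slices to a regular 24-gon of circumradius 4.830 (√(r²−h²) with h=3.56 from center) (area = (24/2)·4.830²·sin(360°/24) = 72.45 mm²); After the difference (first − rest): starting from the r=8.5 sphere (211.22 mm²), the r=6 sphere at (8, 5) partially overlaps it — only the 20.82 mm² overlap (of its 72.45 mm²) is removed, clipping the outline — area = 190.39 mm². Checking containment: at z = 10.56 the cross-section extends beyond the z = 8.64 cross-section by about 10.35 mm².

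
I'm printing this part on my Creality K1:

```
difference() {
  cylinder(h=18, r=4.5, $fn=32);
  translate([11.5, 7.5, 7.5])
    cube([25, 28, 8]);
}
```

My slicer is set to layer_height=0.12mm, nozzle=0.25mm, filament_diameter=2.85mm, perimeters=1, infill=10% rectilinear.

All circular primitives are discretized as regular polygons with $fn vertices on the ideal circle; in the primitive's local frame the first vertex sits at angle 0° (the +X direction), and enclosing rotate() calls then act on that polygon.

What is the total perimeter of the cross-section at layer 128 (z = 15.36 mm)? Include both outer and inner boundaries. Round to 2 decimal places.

28.23 mm

At z = 15.36 mm: the r=4.5 cylinder contributes a regular 32-gon of circumradius 4.5 (perimeter = 2·32·4.500·sin(180°/32) = 28.23 mm); the cube at (11.5, 7.5) (footprint 25×28) is included at this height (perimeter 106.00 mm); After the difference (first − rest): starting from the r=4.5 cylinder, the 25×28 cube at (11.5, 7.5) misses the remaining region (no effect) — boundary = 28.23 mm. Overall, the cross-section is a single solid region. Total boundary length (outer) = 28.23 mm.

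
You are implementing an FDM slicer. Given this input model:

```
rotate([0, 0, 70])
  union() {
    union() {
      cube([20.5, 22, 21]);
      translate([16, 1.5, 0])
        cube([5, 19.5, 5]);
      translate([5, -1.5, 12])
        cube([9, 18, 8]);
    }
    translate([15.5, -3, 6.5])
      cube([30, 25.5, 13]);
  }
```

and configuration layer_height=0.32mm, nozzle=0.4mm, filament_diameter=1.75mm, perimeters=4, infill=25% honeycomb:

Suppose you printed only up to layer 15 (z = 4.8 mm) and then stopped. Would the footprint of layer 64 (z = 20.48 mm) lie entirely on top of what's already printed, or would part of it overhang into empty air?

entirely on top

Compare the two slices. At z = 4.8: the cube (footprint 20.5×22) is included at this height (area 451.00 mm²); the cube at (16, 1.5) (footprint 5×19.5) is included at this height (area 97.50 mm²); the cube at (5, -1.5) does not reach this height (z outside [12, 20]); Taking the union: the regions partially overlap — summed areas 548.50 mm² minus the doubly-counted overlap 87.75 mm² gives 460.75 mm² — area = 460.75 mm²; the cube at (15.5, -3) is absent (z outside [6.5, 19.5]); Combining (union): only that combined region is present, so the union is just that shape — area = 460.75 mm²; (whole slice rotated 70° about Z — lengths, areas and connectivity unchanged). At z = 20.48: the 20.5×22 cube contributes its full rectangle (area 451.00 mm²); the cube at (16, 1.5) is absent (z outside [0, 5]); the cube at (5, -1.5) is absent (z outside [12, 20]); Taking the union: only the 20.5×22 cube is present, so the union is just that shape — area = 451.00 mm²; the cube at (15.5, -3) does not reach this height (z outside [6.5, 19.5]); Combining (union): only that combined region is present, so the union is just that shape — area = 451.00 mm²; (whole slice rotated 70° about Z — lengths, areas and connectivity unchanged). Checking containment: the cross-section at z = 20.48 is a subset of the cross-section at z = 4.8.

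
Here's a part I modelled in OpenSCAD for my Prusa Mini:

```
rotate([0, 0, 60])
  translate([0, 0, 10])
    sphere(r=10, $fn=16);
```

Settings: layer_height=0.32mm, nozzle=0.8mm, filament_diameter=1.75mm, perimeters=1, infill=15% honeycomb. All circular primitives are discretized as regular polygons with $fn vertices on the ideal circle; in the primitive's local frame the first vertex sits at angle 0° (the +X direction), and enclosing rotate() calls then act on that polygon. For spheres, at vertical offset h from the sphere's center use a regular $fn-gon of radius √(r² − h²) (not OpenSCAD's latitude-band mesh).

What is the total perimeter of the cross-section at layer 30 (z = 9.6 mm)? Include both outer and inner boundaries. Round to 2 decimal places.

62.38 mm

At z = 9.6 mm: the r=10 sphere slices to a regular 16-gon of circumradius 9.992 (√(r²−h²) with h=0.4 from center) (perimeter = 2·16·9.992·sin(180°/16) = 62.38 mm); (rotated 60° about Z; rotation is an isometry so areas/perimeters/island counts are preserved). Overall, the cross-section is a single solid region. Total boundary length (outer) = 62.38 mm.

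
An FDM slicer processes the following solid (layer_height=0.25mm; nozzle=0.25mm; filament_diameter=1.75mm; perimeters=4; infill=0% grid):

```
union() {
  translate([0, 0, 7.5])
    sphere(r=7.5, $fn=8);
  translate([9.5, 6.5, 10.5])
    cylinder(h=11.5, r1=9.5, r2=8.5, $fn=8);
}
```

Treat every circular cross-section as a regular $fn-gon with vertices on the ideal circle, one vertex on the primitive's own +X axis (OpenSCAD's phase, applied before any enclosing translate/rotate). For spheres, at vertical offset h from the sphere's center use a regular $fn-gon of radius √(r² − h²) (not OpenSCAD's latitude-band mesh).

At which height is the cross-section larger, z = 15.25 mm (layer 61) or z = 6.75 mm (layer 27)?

layer 61 (z = 15.25 mm)

Layer 61 (z = 15.25): the sphere does not reach this height (|z−center|=7.750 > r=7.5); the cone at (9.5, 6.5) (r1=9.5→r2=8.5) has section circumradius 9.087 here — a regular 8-gon (area = (8/2)·9.087²·sin(360°/8) = 233.55 mm²); Taking the union: only the cone at (9.5, 6.5) is present, so the union is just that shape — area = 233.55 mm². So its area = 233.55 mm². Layer 27 (z = 6.75): the r=7.5 sphere slices to a regular 8-gon of circumradius 7.462 (√(r²−h²) with h=0.75 from center) (area = (8/2)·7.462²·sin(360°/8) = 157.51 mm²); the cone at (9.5, 6.5) does not reach this height (z outside [10.5, 22]); Merging all regions: only the r=7.5 sphere is present, so the union is just that shape — area = 157.51 mm². So its area = 157.51 mm². Layer 61 is larger (233.55 vs 157.51 mm²).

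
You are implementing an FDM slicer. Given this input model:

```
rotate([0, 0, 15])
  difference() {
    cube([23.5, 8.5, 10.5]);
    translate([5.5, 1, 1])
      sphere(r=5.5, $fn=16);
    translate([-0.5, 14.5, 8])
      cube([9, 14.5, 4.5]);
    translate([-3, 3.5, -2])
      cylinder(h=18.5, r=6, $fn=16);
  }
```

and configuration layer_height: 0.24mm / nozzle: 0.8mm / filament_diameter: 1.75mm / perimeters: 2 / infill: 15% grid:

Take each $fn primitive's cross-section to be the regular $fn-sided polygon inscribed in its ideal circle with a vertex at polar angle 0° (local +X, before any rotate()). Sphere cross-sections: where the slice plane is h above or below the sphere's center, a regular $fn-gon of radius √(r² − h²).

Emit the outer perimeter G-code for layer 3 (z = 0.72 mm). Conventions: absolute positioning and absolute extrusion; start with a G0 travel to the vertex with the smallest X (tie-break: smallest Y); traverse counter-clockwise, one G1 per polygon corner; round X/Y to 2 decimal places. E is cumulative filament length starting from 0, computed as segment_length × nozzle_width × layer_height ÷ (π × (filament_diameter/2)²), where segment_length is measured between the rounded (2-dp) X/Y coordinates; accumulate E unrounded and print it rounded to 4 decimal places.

G0 X-2.09 Y8.24 Z0.72
G1 X-0.80 Y7.80 E0.1088
G1 X0.96 Y6.26 E0.2955
G1 X1.07 Y6.02 E0.3166
G1 X1.71 Y6.75 E0.3940
G1 X3.63 Y7.70 E0.5650
G1 X5.77 Y7.84 E0.7362
G1 X7.80 Y7.15 E0.9074
G1 X9.41 Y5.73 E1.0787
G1 X10.36 Y3.81 E1.2497
G1 X10.43 Y2.79 E1.3314
G1 X22.70 Y6.08 E2.3454
G1 X20.50 Y14.29 E3.0239
G1 X-2.09 Y8.24 E4.8907

At z = 0.72 mm: the cube (footprint 23.5×8.5) is included at this height; the sphere at (5.5, 1): section is a regular 16-gon, circumradius = √(r²−h²) = √(5.5²−0.28²) = 5.493; the cube at (-0.5, 14.5) does not reach this height (z outside [8, 12.5]); the r=6 cylinder at (-3, 3.5) gives a regular 16-gon of circumradius 6 (constant along its height); After the difference (first − rest): starting from the 23.5×8.5 cube, the r=5.5 sphere at (5.5, 1) partially overlaps it — only the 56.97 mm² overlap (of its 92.37 mm²) is removed, clipping the outline; the r=6 cylinder at (-3, 3.5) partially overlaps it — only the 8.62 mm² overlap (of its 110.21 mm²) is removed, clipping the outline — 1 connected region; (whole slice rotated 15° about Z — lengths, areas and connectivity unchanged). The outline is a single polygon with 13 vertices. Extrusion per mm of travel: 0.8 × 0.24 / (π × 0.875²) = 0.079824. Accumulating E over each segment gives final E = 4.8907.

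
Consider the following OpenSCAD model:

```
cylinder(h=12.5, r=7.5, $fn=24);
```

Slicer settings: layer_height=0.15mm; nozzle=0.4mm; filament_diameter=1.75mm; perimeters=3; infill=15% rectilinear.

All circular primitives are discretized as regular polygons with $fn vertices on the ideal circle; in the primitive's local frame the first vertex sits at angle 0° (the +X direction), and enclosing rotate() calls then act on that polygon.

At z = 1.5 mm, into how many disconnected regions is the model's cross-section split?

At z = 1.5 mm: the r=7.5 cylinder contributes a regular 24-gon of circumradius 7.5. The result has 1 disconnected region.

1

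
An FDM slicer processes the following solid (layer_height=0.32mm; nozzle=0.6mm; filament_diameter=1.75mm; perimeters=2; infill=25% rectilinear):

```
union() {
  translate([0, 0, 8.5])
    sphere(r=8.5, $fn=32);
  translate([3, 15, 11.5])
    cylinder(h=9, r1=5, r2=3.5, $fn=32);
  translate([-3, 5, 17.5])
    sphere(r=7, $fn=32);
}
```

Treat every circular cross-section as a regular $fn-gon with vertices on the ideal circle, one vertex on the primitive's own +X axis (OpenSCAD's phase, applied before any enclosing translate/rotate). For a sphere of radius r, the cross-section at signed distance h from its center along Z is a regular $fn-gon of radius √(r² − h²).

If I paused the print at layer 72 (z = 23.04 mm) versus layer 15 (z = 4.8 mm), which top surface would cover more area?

Layer 72 (z = 23.04): the sphere does not reach this height (|z−center|=14.540 > r=8.5); the cone at (3, 15) is not intersected at this z (z outside [11.5, 20.5]); the sphere at (-3, 5): section is a regular 32-gon, circumradius = √(r²−h²) = √(7²−5.54²) = 4.279 (area = (32/2)·4.279²·sin(360°/32) = 57.15 mm²); Merging all regions: only the r=7 sphere at (-3, 5) is present, so the union is just that shape — area = 57.15 mm². So its area = 57.15 mm². Layer 15 (z = 4.8): the r=8.5 sphere slices to a regular 32-gon of circumradius 7.652 (√(r²−h²) with h=3.7 from center) (area = (32/2)·7.652²·sin(360°/32) = 182.79 mm²); the cone at (3, 15) is not intersected at this z (z outside [11.5, 20.5]); the sphere at (-3, 5) does not reach this height (|z−center|=12.700 > r=7); Combining (union): only the r=8.5 sphere is present, so the union is just that shape — area = 182.79 mm². So its area = 182.79 mm². Layer 15 is larger (182.79 vs 57.15 mm²).

layer 15 (z = 4.8 mm)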